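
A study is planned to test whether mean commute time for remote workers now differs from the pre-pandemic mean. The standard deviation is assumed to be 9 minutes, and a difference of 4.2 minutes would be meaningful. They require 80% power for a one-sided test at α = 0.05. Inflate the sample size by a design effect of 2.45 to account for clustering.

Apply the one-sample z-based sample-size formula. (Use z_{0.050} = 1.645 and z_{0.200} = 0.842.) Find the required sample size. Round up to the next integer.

n = 70

n = (z_α + z_β)² · σ² / δ²
  = (1.645 + 0.842)² · 9² / 4.2²
  = 6.1852 · 81 / 17.64
  = 28.40
Design effect: 2.45 × 28.40 = 69.58.
Round up → n = 70.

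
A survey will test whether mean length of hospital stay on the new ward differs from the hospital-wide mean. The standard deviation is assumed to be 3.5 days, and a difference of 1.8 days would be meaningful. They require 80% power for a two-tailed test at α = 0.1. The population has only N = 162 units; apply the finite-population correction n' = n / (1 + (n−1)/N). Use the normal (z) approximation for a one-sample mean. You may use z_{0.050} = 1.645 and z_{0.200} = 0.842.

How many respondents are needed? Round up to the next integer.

n = (z_{α/2} + z_β)² · σ² / δ²
  = (1.645 + 0.842)² · 3.5² / 1.8²
  = 6.1852 · 12.25 / 3.24
  = 23.39
Finite-population correction (N = 162): 23.39 / (1 + (23.39 − 1)/162) = 20.55.
Round up → n = 21.

n = 21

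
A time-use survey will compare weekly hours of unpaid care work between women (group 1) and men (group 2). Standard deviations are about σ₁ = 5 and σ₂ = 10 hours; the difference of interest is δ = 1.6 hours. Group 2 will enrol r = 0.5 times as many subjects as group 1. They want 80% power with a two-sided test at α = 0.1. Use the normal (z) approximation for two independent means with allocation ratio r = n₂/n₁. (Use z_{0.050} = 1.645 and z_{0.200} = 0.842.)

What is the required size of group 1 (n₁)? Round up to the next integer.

n₁ = 544

n₁ = (z_{α/2} + z_β)² · (σ₁² + σ₂²/r) / δ²
   = (1.645 + 0.842)² · (5² + 10²/0.5) / 1.6²
   = 6.1852 · (25 + 200) / 2.56
   = 6.1852 · 225 / 2.56
   = 543.62
Round up → n₁ = 544; n₂ = r·n₁ = 0.5 × 544 = 272.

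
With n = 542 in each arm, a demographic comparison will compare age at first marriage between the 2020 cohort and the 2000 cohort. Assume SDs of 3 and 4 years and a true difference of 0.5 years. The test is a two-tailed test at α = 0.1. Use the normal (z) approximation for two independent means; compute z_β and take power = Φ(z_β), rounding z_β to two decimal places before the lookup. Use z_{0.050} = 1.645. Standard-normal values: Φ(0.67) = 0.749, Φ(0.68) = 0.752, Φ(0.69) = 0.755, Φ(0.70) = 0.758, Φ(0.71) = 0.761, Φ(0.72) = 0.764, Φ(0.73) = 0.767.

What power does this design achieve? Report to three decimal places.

Power ≈ 0.752

z_β = δ·√(n/(σ₁²+σ₂²)) − z_{α/2}
    = 0.5 · √(542/25) − 1.645
    = 0.5 · 4.65618 − 1.645
    = 2.3281 − 1.645 = 0.6831 → 0.68
Power = Φ(0.68) = 0.752.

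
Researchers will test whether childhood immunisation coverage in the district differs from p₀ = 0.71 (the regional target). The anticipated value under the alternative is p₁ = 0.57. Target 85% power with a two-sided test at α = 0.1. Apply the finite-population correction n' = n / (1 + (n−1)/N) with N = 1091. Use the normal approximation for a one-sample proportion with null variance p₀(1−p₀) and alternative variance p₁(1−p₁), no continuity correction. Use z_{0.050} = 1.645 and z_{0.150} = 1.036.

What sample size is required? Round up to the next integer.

n = 76

n = [z_{α/2}·√(p₀q₀) + z_β·√(p₁q₁)]² / (p₁ − p₀)²
  = [1.645·√(0.71·0.29) + 1.036·√(0.57·0.43)]² / (-0.14)²
  = [1.645·0.4538 + 1.036·0.4951]² / 0.0196
  = [1.2593]² / 0.0196
  = 80.91
Finite-population correction (N = 1091): 80.91 / (1 + (80.91 − 1)/1091) = 75.39.
Round up → n = 76.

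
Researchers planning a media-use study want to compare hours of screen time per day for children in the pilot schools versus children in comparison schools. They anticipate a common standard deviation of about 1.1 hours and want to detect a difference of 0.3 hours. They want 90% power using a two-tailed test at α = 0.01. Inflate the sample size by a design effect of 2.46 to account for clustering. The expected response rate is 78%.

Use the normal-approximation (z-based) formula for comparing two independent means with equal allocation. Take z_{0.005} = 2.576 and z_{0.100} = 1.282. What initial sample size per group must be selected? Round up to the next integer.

n = (z_{α/2} + z_β)² · (σ₁² + σ₂²) / δ²
  = (2.576 + 1.282)² · (2·1.1² = 2.42) / 0.3²
  = 14.8842 · 2.42 / 0.09
  = 400.22
Design effect: 2.46 × 400.22 = 984.54.
Adjust for 78% response: 984.54 / 0.78 = 1262.23.
Round up → n = 1263 per group.

n = 1263 per group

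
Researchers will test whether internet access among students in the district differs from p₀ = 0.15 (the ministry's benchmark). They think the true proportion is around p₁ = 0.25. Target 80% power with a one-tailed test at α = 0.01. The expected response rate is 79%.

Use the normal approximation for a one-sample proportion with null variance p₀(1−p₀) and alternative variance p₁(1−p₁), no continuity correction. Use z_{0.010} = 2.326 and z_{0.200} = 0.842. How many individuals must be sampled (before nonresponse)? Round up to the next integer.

n = 181

n = [z_α·√(p₀q₀) + z_β·√(p₁q₁)]² / (p₁ − p₀)²
  = [2.326·√(0.15·0.85) + 0.842·√(0.25·0.75)]² / (0.10)²
  = [2.326·0.3571 + 0.842·0.4330]² / 0.0100
  = [1.1951]² / 0.0100
  = 142.84
Adjust for 79% response: 142.84 / 0.79 = 180.81.
Round up → n = 181.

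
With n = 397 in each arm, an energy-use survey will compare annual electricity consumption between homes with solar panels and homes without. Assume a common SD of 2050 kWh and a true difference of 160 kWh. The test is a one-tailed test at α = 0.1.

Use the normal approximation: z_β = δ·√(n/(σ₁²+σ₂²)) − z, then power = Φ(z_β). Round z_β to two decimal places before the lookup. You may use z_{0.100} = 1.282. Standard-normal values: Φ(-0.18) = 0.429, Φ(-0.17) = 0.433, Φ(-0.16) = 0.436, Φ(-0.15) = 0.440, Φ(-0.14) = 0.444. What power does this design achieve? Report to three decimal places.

z_β = δ·√(n/(σ₁²+σ₂²)) − z_α
    = 160 · √(397/8405000) − 1.282
    = 160 · 0.00687 − 1.282
    = 1.0996 − 1.282 = -0.1824 → -0.18
Power = Φ(-0.18) = 0.429.

Power ≈ 0.429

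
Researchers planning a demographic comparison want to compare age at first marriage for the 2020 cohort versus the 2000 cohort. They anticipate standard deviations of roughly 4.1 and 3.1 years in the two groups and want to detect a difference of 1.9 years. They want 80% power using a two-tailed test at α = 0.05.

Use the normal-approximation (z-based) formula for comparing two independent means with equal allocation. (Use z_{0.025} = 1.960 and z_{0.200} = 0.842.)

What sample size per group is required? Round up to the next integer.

n = (z_{α/2} + z_β)² · (σ₁² + σ₂²) / δ²
  = (1.960 + 0.842)² · (4.1² + 3.1² = 26.42) / 1.9²
  = 7.8512 · 26.42 / 3.61
  = 57.46
Round up → n = 58 per group.

n = 58 per group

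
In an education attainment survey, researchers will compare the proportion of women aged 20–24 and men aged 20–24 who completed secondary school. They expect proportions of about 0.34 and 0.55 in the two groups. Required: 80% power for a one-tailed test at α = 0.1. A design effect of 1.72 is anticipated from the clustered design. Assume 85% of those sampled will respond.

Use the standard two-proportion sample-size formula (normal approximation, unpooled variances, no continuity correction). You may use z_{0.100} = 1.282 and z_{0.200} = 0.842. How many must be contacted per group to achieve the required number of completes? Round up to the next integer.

n = (z_α + z_β)² · [p₁(1−p₁) + p₂(1−p₂)] / (p₁ − p₂)²
  = (1.282 + 0.842)² · (0.34·0.66 + 0.55·0.45) / (-0.21)²
  = (2.124)² · (0.2244 + 0.2475) / 0.0441
  = 4.5114 · 0.4719 / 0.0441
  = 48.27
Design effect: 1.72 × 48.27 = 83.03.
Adjust for 85% response: 83.03 / 0.85 = 97.69.
Round up → n = 98 per group.

n = 98 per group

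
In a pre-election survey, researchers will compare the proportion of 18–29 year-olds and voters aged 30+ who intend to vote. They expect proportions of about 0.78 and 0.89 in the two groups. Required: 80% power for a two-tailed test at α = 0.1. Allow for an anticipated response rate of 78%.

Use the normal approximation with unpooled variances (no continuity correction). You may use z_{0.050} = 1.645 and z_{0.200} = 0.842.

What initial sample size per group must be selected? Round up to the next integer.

n = (z_{α/2} + z_β)² · [p₁(1−p₁) + p₂(1−p₂)] / (p₁ − p₂)²
  = (1.645 + 0.842)² · (0.78·0.22 + 0.89·0.11) / (-0.11)²
  = (2.487)² · (0.1716 + 0.0979) / 0.0121
  = 6.1852 · 0.2695 / 0.0121
  = 137.76
Adjust for 78% response: 137.76 / 0.78 = 176.62.
Round up → n = 177 per group.

n = 177 per group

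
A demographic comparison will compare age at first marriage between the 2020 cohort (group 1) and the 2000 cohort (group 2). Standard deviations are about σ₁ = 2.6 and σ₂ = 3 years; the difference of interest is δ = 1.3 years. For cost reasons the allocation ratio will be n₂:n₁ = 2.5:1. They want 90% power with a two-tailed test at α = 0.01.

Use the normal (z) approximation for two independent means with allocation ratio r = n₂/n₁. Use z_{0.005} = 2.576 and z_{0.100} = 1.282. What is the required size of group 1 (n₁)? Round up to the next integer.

n₁ = 92

n₁ = (z_{α/2} + z_β)² · (σ₁² + σ₂²/r) / δ²
   = (2.576 + 1.282)² · (2.6² + 3²/2.5) / 1.3²
   = 14.8842 · (6.76 + 3.6) / 1.69
   = 14.8842 · 10.36 / 1.69
   = 91.24
Round up → n₁ = 92; n₂ = r·n₁ = 2.5 × 92 = 230.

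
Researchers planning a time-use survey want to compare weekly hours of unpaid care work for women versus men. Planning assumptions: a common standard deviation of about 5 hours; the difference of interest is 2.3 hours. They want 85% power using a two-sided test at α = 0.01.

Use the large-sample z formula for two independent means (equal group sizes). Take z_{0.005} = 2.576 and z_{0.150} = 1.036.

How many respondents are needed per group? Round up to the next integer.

n = (z_{α/2} + z_β)² · (σ₁² + σ₂²) / δ²
  = (2.576 + 1.036)² · (2·5² = 50) / 2.3²
  = 13.0465 · 50 / 5.29
  = 123.31
Round up → n = 124 per group.

n = 124 per group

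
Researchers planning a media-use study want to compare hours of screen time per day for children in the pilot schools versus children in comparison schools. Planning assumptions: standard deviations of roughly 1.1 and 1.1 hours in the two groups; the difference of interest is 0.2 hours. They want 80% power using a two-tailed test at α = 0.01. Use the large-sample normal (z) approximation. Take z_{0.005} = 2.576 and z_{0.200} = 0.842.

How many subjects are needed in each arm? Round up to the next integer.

n = 707 per group

n = (z_{α/2} + z_β)² · (σ₁² + σ₂²) / δ²
  = (2.576 + 0.842)² · (1.1² + 1.1² = 2.42) / 0.2²
  = 11.6827 · 2.42 / 0.04
  = 706.80
Round up → n = 707 per group.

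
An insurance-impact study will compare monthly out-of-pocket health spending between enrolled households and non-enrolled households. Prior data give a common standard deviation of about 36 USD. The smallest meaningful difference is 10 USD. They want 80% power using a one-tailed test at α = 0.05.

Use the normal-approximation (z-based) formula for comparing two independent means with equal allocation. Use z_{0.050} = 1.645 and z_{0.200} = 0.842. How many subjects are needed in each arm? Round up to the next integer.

n = (z_α + z_β)² · (σ₁² + σ₂²) / δ²
  = (1.645 + 0.842)² · (2·36² = 2592) / 10²
  = 6.1852 · 2592 / 100
  = 160.32
Round up → n = 161 per group.

n = 161 per group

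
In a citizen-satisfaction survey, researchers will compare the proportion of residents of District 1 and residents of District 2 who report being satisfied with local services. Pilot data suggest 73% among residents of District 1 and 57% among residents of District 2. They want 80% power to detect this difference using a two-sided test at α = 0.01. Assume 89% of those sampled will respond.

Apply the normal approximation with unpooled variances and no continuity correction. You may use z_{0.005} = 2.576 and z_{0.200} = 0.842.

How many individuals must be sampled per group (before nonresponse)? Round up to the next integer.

n = (z_{α/2} + z_β)² · [p₁(1−p₁) + p₂(1−p₂)] / (p₁ − p₂)²
  = (2.576 + 0.842)² · (0.73·0.27 + 0.57·0.43) / (0.16)²
  = (3.418)² · (0.1971 + 0.2451) / 0.0256
  = 11.6827 · 0.4422 / 0.0256
  = 201.80
Adjust for 89% response: 201.80 / 0.89 = 226.74.
Round up → n = 227 per group.

n = 227 per group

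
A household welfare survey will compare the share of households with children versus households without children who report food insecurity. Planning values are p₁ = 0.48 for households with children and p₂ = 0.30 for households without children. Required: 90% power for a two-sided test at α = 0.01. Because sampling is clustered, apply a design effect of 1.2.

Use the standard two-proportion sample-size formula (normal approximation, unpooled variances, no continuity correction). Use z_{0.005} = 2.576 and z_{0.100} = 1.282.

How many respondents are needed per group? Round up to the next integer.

n = (z_{α/2} + z_β)² · [p₁(1−p₁) + p₂(1−p₂)] / (p₁ − p₂)²
  = (2.576 + 1.282)² · (0.48·0.52 + 0.30·0.70) / (0.18)²
  = (3.858)² · (0.2496 + 0.2100) / 0.0324
  = 14.8842 · 0.4596 / 0.0324
  = 211.13
Design effect: 1.2 × 211.13 = 253.36.
Round up → n = 254 per group.

n = 254 per group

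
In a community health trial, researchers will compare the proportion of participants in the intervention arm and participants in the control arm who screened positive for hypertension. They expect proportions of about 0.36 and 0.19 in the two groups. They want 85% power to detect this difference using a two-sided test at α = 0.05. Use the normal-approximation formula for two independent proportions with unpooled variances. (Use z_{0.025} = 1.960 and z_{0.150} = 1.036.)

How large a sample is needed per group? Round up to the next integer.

n = 120 per group

n = (z_{α/2} + z_β)² · [p₁(1−p₁) + p₂(1−p₂)] / (p₁ − p₂)²
  = (1.960 + 1.036)² · (0.36·0.64 + 0.19·0.81) / (0.17)²
  = (2.996)² · (0.2304 + 0.1539) / 0.0289
  = 8.9760 · 0.3843 / 0.0289
  = 119.36
Round up → n = 120 per group.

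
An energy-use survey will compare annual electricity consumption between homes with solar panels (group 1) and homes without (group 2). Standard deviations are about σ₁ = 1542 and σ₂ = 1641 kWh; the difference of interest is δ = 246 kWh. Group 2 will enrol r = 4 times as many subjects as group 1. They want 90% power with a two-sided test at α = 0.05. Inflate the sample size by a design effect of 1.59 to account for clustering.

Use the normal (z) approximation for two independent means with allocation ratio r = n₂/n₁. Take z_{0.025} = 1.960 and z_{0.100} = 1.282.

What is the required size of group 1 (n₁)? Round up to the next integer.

n₁ = 843

n₁ = (z_{α/2} + z_β)² · (σ₁² + σ₂²/r) / δ²
   = (1.960 + 1.282)² · (1542² + 1641²/4) / 246²
   = 10.5106 · (2377764 + 673220.2) / 60516
   = 10.5106 · 3050984.2 / 60516
   = 529.90
Design effect: 1.59 × 529.90 = 842.54.
Round up → n₁ = 843; n₂ = r·n₁ = 4 × 843 = 3372.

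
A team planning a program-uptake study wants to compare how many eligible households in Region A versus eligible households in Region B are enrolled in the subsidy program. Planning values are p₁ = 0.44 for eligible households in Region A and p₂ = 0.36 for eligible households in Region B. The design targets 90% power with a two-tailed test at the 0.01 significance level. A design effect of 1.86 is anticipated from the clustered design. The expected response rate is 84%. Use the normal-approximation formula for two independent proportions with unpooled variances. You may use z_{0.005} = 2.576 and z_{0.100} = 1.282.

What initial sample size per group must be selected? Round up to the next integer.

n = (z_{α/2} + z_β)² · [p₁(1−p₁) + p₂(1−p₂)] / (p₁ − p₂)²
  = (2.576 + 1.282)² · (0.44·0.56 + 0.36·0.64) / (0.08)²
  = (3.858)² · (0.2464 + 0.2304) / 0.0064
  = 14.8842 · 0.4768 / 0.0064
  = 1108.87
Design effect: 1.86 × 1108.87 = 2062.50.
Adjust for 84% response: 2062.50 / 0.84 = 2455.36.
Round up → n = 2456 per group.

n = 2456 per group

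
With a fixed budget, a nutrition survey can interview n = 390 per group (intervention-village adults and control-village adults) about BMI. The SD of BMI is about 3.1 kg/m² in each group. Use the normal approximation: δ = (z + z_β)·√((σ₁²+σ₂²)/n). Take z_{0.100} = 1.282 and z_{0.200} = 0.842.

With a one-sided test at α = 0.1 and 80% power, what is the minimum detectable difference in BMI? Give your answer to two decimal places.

δ = (z_α + z_β) · √((σ₁²+σ₂²)/n)
  = (1.282 + 0.842) · √(19.22/390)
  = 2.124 · √0.04928
  = 2.124 · 0.2220
  = 0.4715

Minimum detectable difference ≈ 0.47 kg/m²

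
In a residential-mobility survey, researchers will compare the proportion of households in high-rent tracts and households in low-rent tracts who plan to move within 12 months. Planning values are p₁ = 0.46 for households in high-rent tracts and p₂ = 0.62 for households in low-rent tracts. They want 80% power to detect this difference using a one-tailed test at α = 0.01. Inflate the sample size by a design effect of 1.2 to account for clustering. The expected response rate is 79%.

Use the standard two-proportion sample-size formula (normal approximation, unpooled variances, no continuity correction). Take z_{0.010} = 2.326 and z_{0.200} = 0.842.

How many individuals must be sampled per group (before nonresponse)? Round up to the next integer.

n = (z_α + z_β)² · [p₁(1−p₁) + p₂(1−p₂)] / (p₁ − p₂)²
  = (2.326 + 0.842)² · (0.46·0.54 + 0.62·0.38) / (-0.16)²
  = (3.168)² · (0.2484 + 0.2356) / 0.0256
  = 10.0362 · 0.4840 / 0.0256
  = 189.75
Design effect: 1.2 × 189.75 = 227.70.
Adjust for 79% response: 227.70 / 0.79 = 288.22.
Round up → n = 289 per group.

n = 289 per group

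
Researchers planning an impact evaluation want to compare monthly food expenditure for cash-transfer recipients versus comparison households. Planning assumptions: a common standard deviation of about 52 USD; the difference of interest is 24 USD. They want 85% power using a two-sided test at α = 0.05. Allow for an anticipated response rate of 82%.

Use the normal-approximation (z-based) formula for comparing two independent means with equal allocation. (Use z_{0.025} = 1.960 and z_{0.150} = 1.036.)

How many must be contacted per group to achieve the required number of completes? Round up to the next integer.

n = 103 per group

n = (z_{α/2} + z_β)² · (σ₁² + σ₂²) / δ²
  = (1.960 + 1.036)² · (2·52² = 5408) / 24²
  = 8.9760 · 5408 / 576
  = 84.27
Adjust for 82% response: 84.27 / 0.82 = 102.77.
Round up → n = 103 per group.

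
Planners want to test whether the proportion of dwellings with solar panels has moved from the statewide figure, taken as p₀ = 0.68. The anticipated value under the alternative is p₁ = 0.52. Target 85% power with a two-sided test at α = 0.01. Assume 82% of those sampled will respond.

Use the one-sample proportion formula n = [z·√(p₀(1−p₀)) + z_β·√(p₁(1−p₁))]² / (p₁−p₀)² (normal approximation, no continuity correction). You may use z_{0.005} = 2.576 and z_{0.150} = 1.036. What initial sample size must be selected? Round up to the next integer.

n = 141

n = [z_{α/2}·√(p₀q₀) + z_β·√(p₁q₁)]² / (p₁ − p₀)²
  = [2.576·√(0.68·0.32) + 1.036·√(0.52·0.48)]² / (-0.16)²
  = [2.576·0.4665 + 1.036·0.4996]² / 0.0256
  = [1.7192]² / 0.0256
  = 115.46
Adjust for 82% response: 115.46 / 0.82 = 140.80.
Round up → n = 141.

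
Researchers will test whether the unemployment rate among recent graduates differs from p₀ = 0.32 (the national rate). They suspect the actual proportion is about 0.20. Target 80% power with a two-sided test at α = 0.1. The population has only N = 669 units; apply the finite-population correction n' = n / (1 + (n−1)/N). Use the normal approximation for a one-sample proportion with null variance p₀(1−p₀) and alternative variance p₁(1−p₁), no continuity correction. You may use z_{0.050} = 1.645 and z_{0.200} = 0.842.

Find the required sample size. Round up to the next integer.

n = [z_{α/2}·√(p₀q₀) + z_β·√(p₁q₁)]² / (p₁ − p₀)²
  = [1.645·√(0.32·0.68) + 0.842·√(0.20·0.80)]² / (-0.12)²
  = [1.645·0.4665 + 0.842·0.4000]² / 0.0144
  = [1.1042]² / 0.0144
  = 84.66
Finite-population correction (N = 669): 84.66 / (1 + (84.66 − 1)/669) = 75.25.
Round up → n = 76.

n = 76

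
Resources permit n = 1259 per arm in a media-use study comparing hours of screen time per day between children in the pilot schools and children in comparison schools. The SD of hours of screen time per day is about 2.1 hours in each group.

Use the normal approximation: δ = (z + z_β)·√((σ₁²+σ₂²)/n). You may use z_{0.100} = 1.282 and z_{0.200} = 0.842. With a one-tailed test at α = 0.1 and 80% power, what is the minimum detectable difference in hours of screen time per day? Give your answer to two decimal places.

Minimum detectable difference ≈ 0.18 hours

δ = (z_α + z_β) · √((σ₁²+σ₂²)/n)
  = (1.282 + 0.842) · √(8.82/1259)
  = 2.124 · √0.00701
  = 2.124 · 0.0837
  = 0.1778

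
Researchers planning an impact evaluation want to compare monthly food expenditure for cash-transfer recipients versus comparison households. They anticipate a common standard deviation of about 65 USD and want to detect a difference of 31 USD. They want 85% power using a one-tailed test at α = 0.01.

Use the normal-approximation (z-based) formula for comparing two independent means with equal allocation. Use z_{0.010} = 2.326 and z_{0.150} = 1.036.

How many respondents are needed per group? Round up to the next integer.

n = (z_α + z_β)² · (σ₁² + σ₂²) / δ²
  = (2.326 + 1.036)² · (2·65² = 8450) / 31²
  = 11.3030 · 8450 / 961
  = 99.39
Round up → n = 100 per group.

n = 100 per group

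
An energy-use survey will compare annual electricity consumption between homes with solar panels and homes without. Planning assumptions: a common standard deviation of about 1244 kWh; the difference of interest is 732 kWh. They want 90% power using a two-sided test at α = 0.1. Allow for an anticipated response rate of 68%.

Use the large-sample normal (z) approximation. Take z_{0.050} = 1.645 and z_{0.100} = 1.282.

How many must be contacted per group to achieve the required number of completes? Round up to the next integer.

n = (z_{α/2} + z_β)² · (σ₁² + σ₂²) / δ²
  = (1.645 + 1.282)² · (2·1244² = 3095072) / 732²
  = 8.5673 · 3095072 / 535824
  = 49.49
Adjust for 68% response: 49.49 / 0.68 = 72.78.
Round up → n = 73 per group.

n = 73 per group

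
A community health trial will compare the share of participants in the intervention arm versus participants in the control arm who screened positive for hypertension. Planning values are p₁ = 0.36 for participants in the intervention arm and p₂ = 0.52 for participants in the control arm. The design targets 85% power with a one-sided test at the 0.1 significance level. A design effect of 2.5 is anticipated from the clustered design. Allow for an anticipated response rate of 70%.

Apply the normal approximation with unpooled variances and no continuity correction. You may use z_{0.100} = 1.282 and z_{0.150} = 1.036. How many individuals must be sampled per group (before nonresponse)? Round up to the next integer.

n = (z_α + z_β)² · [p₁(1−p₁) + p₂(1−p₂)] / (p₁ − p₂)²
  = (1.282 + 1.036)² · (0.36·0.64 + 0.52·0.48) / (-0.16)²
  = (2.318)² · (0.2304 + 0.2496) / 0.0256
  = 5.3731 · 0.4800 / 0.0256
  = 100.75
Design effect: 2.5 × 100.75 = 251.87.
Adjust for 70% response: 251.87 / 0.70 = 359.81.
Round up → n = 360 per group.

n = 360 per group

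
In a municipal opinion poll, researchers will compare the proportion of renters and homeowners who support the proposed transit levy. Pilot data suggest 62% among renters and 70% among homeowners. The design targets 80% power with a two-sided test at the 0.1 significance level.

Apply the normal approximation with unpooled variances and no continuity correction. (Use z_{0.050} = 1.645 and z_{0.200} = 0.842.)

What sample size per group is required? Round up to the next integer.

n = (z_{α/2} + z_β)² · [p₁(1−p₁) + p₂(1−p₂)] / (p₁ − p₂)²
  = (1.645 + 0.842)² · (0.62·0.38 + 0.70·0.30) / (-0.08)²
  = (2.487)² · (0.2356 + 0.2100) / 0.0064
  = 6.1852 · 0.4456 / 0.0064
  = 430.64
Round up → n = 431 per group.

n = 431 per group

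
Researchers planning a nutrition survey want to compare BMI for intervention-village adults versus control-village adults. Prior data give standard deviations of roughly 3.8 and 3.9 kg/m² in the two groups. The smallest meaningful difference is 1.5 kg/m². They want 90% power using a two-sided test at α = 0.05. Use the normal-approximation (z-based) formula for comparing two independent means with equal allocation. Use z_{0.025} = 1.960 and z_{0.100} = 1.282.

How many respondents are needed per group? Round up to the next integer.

n = (z_{α/2} + z_β)² · (σ₁² + σ₂²) / δ²
  = (1.960 + 1.282)² · (3.8² + 3.9² = 29.65) / 1.5²
  = 10.5106 · 29.65 / 2.25
  = 138.51
Round up → n = 139 per group.

n = 139 per group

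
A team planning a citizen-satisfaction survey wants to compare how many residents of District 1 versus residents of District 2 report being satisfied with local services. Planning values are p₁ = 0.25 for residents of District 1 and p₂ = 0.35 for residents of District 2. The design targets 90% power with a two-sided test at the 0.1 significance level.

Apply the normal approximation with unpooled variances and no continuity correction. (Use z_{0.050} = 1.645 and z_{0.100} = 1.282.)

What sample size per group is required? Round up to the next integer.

n = 356 per group

n = (z_{α/2} + z_β)² · [p₁(1−p₁) + p₂(1−p₂)] / (p₁ − p₂)²
  = (1.645 + 1.282)² · (0.25·0.75 + 0.35·0.65) / (-0.10)²
  = (2.927)² · (0.1875 + 0.2275) / 0.0100
  = 8.5673 · 0.4150 / 0.0100
  = 355.54
Round up → n = 356 per group.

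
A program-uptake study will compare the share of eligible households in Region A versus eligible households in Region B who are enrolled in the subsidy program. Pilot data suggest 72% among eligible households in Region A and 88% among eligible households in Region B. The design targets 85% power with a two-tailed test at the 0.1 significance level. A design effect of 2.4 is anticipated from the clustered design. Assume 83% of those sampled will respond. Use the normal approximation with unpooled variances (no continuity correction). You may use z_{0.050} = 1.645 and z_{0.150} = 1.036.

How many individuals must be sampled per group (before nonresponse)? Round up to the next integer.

n = (z_{α/2} + z_β)² · [p₁(1−p₁) + p₂(1−p₂)] / (p₁ − p₂)²
  = (1.645 + 1.036)² · (0.72·0.28 + 0.88·0.12) / (-0.16)²
  = (2.681)² · (0.2016 + 0.1056) / 0.0256
  = 7.1878 · 0.3072 / 0.0256
  = 86.25
Design effect: 2.4 × 86.25 = 207.01.
Adjust for 83% response: 207.01 / 0.83 = 249.41.
Round up → n = 250 per group.

n = 250 per group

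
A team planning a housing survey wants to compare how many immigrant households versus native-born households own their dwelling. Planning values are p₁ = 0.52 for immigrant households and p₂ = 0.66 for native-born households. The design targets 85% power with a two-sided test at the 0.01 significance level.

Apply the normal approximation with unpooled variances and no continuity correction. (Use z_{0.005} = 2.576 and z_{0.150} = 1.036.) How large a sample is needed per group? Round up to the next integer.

n = 316 per group

n = (z_{α/2} + z_β)² · [p₁(1−p₁) + p₂(1−p₂)] / (p₁ − p₂)²
  = (2.576 + 1.036)² · (0.52·0.48 + 0.66·0.34) / (-0.14)²
  = (3.612)² · (0.2496 + 0.2244) / 0.0196
  = 13.0465 · 0.4740 / 0.0196
  = 315.51
Round up → n = 316 per group.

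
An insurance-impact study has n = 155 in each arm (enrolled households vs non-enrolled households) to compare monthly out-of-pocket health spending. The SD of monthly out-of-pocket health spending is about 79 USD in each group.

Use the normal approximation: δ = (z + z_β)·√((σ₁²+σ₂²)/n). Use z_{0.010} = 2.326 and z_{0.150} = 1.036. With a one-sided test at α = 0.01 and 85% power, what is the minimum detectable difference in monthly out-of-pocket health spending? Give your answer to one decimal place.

Minimum detectable difference ≈ 30.2 USD

δ = (z_α + z_β) · √((σ₁²+σ₂²)/n)
  = (2.326 + 1.036) · √(12482/155)
  = 3.362 · √80.529
  = 3.362 · 8.9738
  = 30.1699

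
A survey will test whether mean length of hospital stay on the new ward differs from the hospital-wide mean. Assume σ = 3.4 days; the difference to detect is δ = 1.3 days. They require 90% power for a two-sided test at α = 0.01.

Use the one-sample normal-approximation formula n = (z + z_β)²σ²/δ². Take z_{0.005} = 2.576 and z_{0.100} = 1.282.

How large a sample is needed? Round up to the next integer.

n = 102

n = (z_{α/2} + z_β)² · σ² / δ²
  = (2.576 + 1.282)² · 3.4² / 1.3²
  = 14.8842 · 11.56 / 1.69
  = 101.81
Round up → n = 102.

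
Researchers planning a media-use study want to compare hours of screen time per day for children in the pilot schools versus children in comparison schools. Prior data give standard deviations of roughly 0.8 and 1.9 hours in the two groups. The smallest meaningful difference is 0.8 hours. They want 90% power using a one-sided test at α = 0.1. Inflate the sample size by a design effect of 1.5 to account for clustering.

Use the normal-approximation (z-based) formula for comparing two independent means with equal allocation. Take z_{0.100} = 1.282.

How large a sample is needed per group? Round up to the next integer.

n = (z_α + z_β)² · (σ₁² + σ₂²) / δ²
  = (1.282 + 1.282)² · (0.8² + 1.9² = 4.25) / 0.8²
  = 6.5741 · 4.25 / 0.64
  = 43.66
Design effect: 1.5 × 43.66 = 65.48.
Round up → n = 66 per group.

n = 66 per group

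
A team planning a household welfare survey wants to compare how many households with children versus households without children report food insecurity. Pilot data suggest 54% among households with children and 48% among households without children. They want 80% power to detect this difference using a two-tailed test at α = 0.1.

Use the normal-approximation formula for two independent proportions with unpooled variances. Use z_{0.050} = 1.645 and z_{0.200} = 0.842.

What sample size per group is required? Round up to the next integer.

n = 856 per group

n = (z_{α/2} + z_β)² · [p₁(1−p₁) + p₂(1−p₂)] / (p₁ − p₂)²
  = (1.645 + 0.842)² · (0.54·0.46 + 0.48·0.52) / (0.06)²
  = (2.487)² · (0.2484 + 0.2496) / 0.0036
  = 6.1852 · 0.4980 / 0.0036
  = 855.62
Round up → n = 856 per group.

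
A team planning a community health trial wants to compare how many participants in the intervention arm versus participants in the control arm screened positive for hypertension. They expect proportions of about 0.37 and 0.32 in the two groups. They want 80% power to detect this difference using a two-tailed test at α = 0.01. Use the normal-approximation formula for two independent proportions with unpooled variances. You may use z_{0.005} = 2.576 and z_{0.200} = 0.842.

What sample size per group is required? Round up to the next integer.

n = 2107 per group

n = (z_{α/2} + z_β)² · [p₁(1−p₁) + p₂(1−p₂)] / (p₁ − p₂)²
  = (2.576 + 0.842)² · (0.37·0.63 + 0.32·0.68) / (0.05)²
  = (3.418)² · (0.2331 + 0.2176) / 0.0025
  = 11.6827 · 0.4507 / 0.0025
  = 2106.16
Round up → n = 2107 per group.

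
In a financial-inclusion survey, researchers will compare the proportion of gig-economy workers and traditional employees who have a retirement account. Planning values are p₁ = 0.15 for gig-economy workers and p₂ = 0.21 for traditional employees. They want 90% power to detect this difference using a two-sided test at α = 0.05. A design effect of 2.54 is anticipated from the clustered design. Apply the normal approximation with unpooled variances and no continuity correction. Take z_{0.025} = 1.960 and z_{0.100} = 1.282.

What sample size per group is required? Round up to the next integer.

n = (z_{α/2} + z_β)² · [p₁(1−p₁) + p₂(1−p₂)] / (p₁ − p₂)²
  = (1.960 + 1.282)² · (0.15·0.85 + 0.21·0.79) / (-0.06)²
  = (3.242)² · (0.1275 + 0.1659) / 0.0036
  = 10.5106 · 0.2934 / 0.0036
  = 856.61
Design effect: 2.54 × 856.61 = 2175.79.
Round up → n = 2176 per group.

n = 2176 per group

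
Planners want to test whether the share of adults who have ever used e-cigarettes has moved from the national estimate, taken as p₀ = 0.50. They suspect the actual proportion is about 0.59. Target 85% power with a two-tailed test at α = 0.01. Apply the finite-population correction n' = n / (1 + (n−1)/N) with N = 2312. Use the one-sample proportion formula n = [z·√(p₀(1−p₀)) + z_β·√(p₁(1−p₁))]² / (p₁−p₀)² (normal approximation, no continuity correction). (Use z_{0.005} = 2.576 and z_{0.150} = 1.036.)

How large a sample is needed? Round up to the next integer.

n = [z_{α/2}·√(p₀q₀) + z_β·√(p₁q₁)]² / (p₁ − p₀)²
  = [2.576·√(0.50·0.50) + 1.036·√(0.59·0.41)]² / (0.09)²
  = [2.576·0.5000 + 1.036·0.4918]² / 0.0081
  = [1.7975]² / 0.0081
  = 398.91
Finite-population correction (N = 2312): 398.91 / (1 + (398.91 − 1)/2312) = 340.33.
Round up → n = 341.

n = 341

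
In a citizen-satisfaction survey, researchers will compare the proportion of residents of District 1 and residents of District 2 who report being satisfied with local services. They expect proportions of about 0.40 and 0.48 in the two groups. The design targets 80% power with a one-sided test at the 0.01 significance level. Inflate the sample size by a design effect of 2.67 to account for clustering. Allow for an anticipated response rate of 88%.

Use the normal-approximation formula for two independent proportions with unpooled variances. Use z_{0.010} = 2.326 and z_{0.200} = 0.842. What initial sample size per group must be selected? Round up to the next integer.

n = (z_α + z_β)² · [p₁(1−p₁) + p₂(1−p₂)] / (p₁ − p₂)²
  = (2.326 + 0.842)² · (0.40·0.60 + 0.48·0.52) / (-0.08)²
  = (3.168)² · (0.2400 + 0.2496) / 0.0064
  = 10.0362 · 0.4896 / 0.0064
  = 767.77
Design effect: 2.67 × 767.77 = 2049.95.
Adjust for 88% response: 2049.95 / 0.88 = 2329.49.
Round up → n = 2330 per group.

n = 2330 per group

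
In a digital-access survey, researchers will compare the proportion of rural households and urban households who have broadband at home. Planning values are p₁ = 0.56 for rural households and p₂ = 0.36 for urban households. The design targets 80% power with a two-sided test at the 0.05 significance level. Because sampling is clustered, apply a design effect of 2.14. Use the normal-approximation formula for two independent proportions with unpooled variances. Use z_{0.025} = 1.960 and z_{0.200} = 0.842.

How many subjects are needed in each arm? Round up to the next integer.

n = (z_{α/2} + z_β)² · [p₁(1−p₁) + p₂(1−p₂)] / (p₁ − p₂)²
  = (1.960 + 0.842)² · (0.56·0.44 + 0.36·0.64) / (0.20)²
  = (2.802)² · (0.2464 + 0.2304) / 0.0400
  = 7.8512 · 0.4768 / 0.0400
  = 93.59
Design effect: 2.14 × 93.59 = 200.27.
Round up → n = 201 per group.

n = 201 per group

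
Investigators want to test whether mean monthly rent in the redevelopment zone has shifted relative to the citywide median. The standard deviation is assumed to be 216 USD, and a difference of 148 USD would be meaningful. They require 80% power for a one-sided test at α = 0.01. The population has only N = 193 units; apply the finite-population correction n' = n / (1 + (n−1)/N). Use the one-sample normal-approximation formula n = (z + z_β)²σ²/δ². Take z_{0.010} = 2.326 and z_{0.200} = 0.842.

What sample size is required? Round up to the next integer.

n = (z_α + z_β)² · σ² / δ²
  = (2.326 + 0.842)² · 216² / 148²
  = 10.0362 · 46656 / 21904
  = 21.38
Finite-population correction (N = 193): 21.38 / (1 + (21.38 − 1)/193) = 19.34.
Round up → n = 20.

n = 20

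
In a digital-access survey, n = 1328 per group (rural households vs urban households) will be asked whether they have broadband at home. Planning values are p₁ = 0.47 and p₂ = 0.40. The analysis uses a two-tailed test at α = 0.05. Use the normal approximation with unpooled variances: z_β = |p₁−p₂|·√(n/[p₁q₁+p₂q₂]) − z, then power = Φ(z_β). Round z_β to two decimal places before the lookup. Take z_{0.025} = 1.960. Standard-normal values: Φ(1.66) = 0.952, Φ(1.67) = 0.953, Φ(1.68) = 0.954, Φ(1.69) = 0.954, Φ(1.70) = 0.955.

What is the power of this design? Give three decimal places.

z_β = |p₁−p₂|·√(n/[p₁q₁+p₂q₂]) − z_{α/2}
    = 0.07 · √(1328/0.4891) − 1.960
    = 0.07 · 52.1075 − 1.960
    = 3.6475 − 1.960 = 1.6875 → 1.69
Power = Φ(1.69) = 0.954.

Power ≈ 0.954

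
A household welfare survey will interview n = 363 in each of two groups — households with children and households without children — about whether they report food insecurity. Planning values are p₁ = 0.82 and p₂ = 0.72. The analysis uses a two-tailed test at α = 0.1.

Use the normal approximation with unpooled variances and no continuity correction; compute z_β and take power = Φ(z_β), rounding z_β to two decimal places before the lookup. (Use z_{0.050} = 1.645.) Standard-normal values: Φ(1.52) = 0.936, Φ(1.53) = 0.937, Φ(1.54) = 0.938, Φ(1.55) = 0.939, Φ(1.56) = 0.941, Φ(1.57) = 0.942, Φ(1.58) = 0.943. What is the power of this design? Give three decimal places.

Power ≈ 0.943

z_β = |p₁−p₂|·√(n/[p₁q₁+p₂q₂]) − z_{α/2}
    = 0.10 · √(363/0.3492) − 1.645
    = 0.10 · 32.2416 − 1.645
    = 3.2242 − 1.645 = 1.5792 → 1.58
Power = Φ(1.58) = 0.943.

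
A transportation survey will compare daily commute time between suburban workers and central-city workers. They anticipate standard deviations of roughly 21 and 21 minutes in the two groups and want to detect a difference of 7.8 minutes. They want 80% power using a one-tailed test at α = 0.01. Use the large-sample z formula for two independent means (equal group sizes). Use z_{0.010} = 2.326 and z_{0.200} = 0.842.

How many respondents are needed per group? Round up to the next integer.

n = 146 per group

n = (z_α + z_β)² · (σ₁² + σ₂²) / δ²
  = (2.326 + 0.842)² · (21² + 21² = 882) / 7.8²
  = 10.0362 · 882 / 60.84
  = 145.50
Round up → n = 146 per group.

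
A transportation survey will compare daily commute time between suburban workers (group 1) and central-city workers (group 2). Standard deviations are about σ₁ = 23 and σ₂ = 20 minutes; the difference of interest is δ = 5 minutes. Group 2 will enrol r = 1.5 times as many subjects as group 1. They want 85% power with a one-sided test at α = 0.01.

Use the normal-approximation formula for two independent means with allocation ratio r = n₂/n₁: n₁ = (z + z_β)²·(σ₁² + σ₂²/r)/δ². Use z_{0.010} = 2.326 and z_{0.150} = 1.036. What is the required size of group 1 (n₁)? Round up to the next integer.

n₁ = 360

n₁ = (z_α + z_β)² · (σ₁² + σ₂²/r) / δ²
   = (2.326 + 1.036)² · (23² + 20²/1.5) / 5²
   = 11.3030 · (529 + 266.6667) / 25
   = 11.3030 · 795.6667 / 25
   = 359.74
Round up → n₁ = 360; n₂ = r·n₁ = 1.5 × 360 = 540.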